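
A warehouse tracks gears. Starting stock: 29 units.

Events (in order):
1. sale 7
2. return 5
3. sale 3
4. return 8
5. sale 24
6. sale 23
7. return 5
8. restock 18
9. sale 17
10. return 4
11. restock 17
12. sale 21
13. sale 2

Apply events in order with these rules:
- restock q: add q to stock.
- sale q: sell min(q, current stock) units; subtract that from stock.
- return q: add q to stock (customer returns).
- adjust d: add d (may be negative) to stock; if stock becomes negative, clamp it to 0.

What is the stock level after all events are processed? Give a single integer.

Processing events:
Start: stock = 29
  Event 1 (sale 7): sell min(7,29)=7. stock: 29 - 7 = 22. total_sold = 7
  Event 2 (return 5): 22 + 5 = 27
  Event 3 (sale 3): sell min(3,27)=3. stock: 27 - 3 = 24. total_sold = 10
  Event 4 (return 8): 24 + 8 = 32
  Event 5 (sale 24): sell min(24,32)=24. stock: 32 - 24 = 8. total_sold = 34
  Event 6 (sale 23): sell min(23,8)=8. stock: 8 - 8 = 0. total_sold = 42
  Event 7 (return 5): 0 + 5 = 5
  Event 8 (restock 18): 5 + 18 = 23
  Event 9 (sale 17): sell min(17,23)=17. stock: 23 - 17 = 6. total_sold = 59
  Event 10 (return 4): 6 + 4 = 10
  Event 11 (restock 17): 10 + 17 = 27
  Event 12 (sale 21): sell min(21,27)=21. stock: 27 - 21 = 6. total_sold = 80
  Event 13 (sale 2): sell min(2,6)=2. stock: 6 - 2 = 4. total_sold = 82
Final: stock = 4, total_sold = 82

Answer: 4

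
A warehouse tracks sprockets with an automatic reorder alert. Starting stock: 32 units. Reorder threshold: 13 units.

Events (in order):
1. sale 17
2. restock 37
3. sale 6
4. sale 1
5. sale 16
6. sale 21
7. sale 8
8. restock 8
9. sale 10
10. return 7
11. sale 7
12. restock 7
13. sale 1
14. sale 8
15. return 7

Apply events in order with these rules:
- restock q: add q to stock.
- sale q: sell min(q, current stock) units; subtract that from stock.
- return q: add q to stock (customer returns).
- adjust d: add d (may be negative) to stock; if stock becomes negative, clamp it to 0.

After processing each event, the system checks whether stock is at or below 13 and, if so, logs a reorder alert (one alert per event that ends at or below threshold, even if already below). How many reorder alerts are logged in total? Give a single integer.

Answer: 10

Derivation:
Processing events:
Start: stock = 32
  Event 1 (sale 17): sell min(17,32)=17. stock: 32 - 17 = 15. total_sold = 17
  Event 2 (restock 37): 15 + 37 = 52
  Event 3 (sale 6): sell min(6,52)=6. stock: 52 - 6 = 46. total_sold = 23
  Event 4 (sale 1): sell min(1,46)=1. stock: 46 - 1 = 45. total_sold = 24
  Event 5 (sale 16): sell min(16,45)=16. stock: 45 - 16 = 29. total_sold = 40
  Event 6 (sale 21): sell min(21,29)=21. stock: 29 - 21 = 8. total_sold = 61
  Event 7 (sale 8): sell min(8,8)=8. stock: 8 - 8 = 0. total_sold = 69
  Event 8 (restock 8): 0 + 8 = 8
  Event 9 (sale 10): sell min(10,8)=8. stock: 8 - 8 = 0. total_sold = 77
  Event 10 (return 7): 0 + 7 = 7
  Event 11 (sale 7): sell min(7,7)=7. stock: 7 - 7 = 0. total_sold = 84
  Event 12 (restock 7): 0 + 7 = 7
  Event 13 (sale 1): sell min(1,7)=1. stock: 7 - 1 = 6. total_sold = 85
  Event 14 (sale 8): sell min(8,6)=6. stock: 6 - 6 = 0. total_sold = 91
  Event 15 (return 7): 0 + 7 = 7
Final: stock = 7, total_sold = 91

Checking against threshold 13:
  After event 1: stock=15 > 13
  After event 2: stock=52 > 13
  After event 3: stock=46 > 13
  After event 4: stock=45 > 13
  After event 5: stock=29 > 13
  After event 6: stock=8 <= 13 -> ALERT
  After event 7: stock=0 <= 13 -> ALERT
  After event 8: stock=8 <= 13 -> ALERT
  After event 9: stock=0 <= 13 -> ALERT
  After event 10: stock=7 <= 13 -> ALERT
  After event 11: stock=0 <= 13 -> ALERT
  After event 12: stock=7 <= 13 -> ALERT
  After event 13: stock=6 <= 13 -> ALERT
  After event 14: stock=0 <= 13 -> ALERT
  After event 15: stock=7 <= 13 -> ALERT
Alert events: [6, 7, 8, 9, 10, 11, 12, 13, 14, 15]. Count = 10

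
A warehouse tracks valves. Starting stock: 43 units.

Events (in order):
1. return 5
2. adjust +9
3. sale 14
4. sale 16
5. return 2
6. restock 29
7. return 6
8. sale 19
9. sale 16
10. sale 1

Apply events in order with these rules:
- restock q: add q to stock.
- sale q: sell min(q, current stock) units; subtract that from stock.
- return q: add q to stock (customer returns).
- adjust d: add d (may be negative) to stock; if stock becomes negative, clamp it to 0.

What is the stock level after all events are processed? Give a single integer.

Answer: 28

Derivation:
Processing events:
Start: stock = 43
  Event 1 (return 5): 43 + 5 = 48
  Event 2 (adjust +9): 48 + 9 = 57
  Event 3 (sale 14): sell min(14,57)=14. stock: 57 - 14 = 43. total_sold = 14
  Event 4 (sale 16): sell min(16,43)=16. stock: 43 - 16 = 27. total_sold = 30
  Event 5 (return 2): 27 + 2 = 29
  Event 6 (restock 29): 29 + 29 = 58
  Event 7 (return 6): 58 + 6 = 64
  Event 8 (sale 19): sell min(19,64)=19. stock: 64 - 19 = 45. total_sold = 49
  Event 9 (sale 16): sell min(16,45)=16. stock: 45 - 16 = 29. total_sold = 65
  Event 10 (sale 1): sell min(1,29)=1. stock: 29 - 1 = 28. total_sold = 66
Final: stock = 28, total_sold = 66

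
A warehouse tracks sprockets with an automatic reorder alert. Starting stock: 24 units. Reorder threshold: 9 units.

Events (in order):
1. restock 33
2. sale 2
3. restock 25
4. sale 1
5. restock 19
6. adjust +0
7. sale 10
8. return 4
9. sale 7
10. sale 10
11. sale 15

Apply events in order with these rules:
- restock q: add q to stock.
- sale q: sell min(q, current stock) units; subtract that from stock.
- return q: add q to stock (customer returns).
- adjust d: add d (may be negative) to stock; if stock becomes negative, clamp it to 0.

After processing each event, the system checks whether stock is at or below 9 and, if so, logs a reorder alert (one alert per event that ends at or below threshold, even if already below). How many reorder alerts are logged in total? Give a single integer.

Answer: 0

Derivation:
Processing events:
Start: stock = 24
  Event 1 (restock 33): 24 + 33 = 57
  Event 2 (sale 2): sell min(2,57)=2. stock: 57 - 2 = 55. total_sold = 2
  Event 3 (restock 25): 55 + 25 = 80
  Event 4 (sale 1): sell min(1,80)=1. stock: 80 - 1 = 79. total_sold = 3
  Event 5 (restock 19): 79 + 19 = 98
  Event 6 (adjust +0): 98 + 0 = 98
  Event 7 (sale 10): sell min(10,98)=10. stock: 98 - 10 = 88. total_sold = 13
  Event 8 (return 4): 88 + 4 = 92
  Event 9 (sale 7): sell min(7,92)=7. stock: 92 - 7 = 85. total_sold = 20
  Event 10 (sale 10): sell min(10,85)=10. stock: 85 - 10 = 75. total_sold = 30
  Event 11 (sale 15): sell min(15,75)=15. stock: 75 - 15 = 60. total_sold = 45
Final: stock = 60, total_sold = 45

Checking against threshold 9:
  After event 1: stock=57 > 9
  After event 2: stock=55 > 9
  After event 3: stock=80 > 9
  After event 4: stock=79 > 9
  After event 5: stock=98 > 9
  After event 6: stock=98 > 9
  After event 7: stock=88 > 9
  After event 8: stock=92 > 9
  After event 9: stock=85 > 9
  After event 10: stock=75 > 9
  After event 11: stock=60 > 9
Alert events: []. Count = 0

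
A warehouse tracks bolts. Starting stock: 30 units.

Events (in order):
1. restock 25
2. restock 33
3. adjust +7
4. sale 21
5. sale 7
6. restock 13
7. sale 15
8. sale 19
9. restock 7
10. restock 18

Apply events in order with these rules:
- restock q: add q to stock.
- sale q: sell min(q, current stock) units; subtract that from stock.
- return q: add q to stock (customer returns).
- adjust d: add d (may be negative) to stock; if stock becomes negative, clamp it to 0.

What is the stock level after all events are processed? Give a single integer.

Processing events:
Start: stock = 30
  Event 1 (restock 25): 30 + 25 = 55
  Event 2 (restock 33): 55 + 33 = 88
  Event 3 (adjust +7): 88 + 7 = 95
  Event 4 (sale 21): sell min(21,95)=21. stock: 95 - 21 = 74. total_sold = 21
  Event 5 (sale 7): sell min(7,74)=7. stock: 74 - 7 = 67. total_sold = 28
  Event 6 (restock 13): 67 + 13 = 80
  Event 7 (sale 15): sell min(15,80)=15. stock: 80 - 15 = 65. total_sold = 43
  Event 8 (sale 19): sell min(19,65)=19. stock: 65 - 19 = 46. total_sold = 62
  Event 9 (restock 7): 46 + 7 = 53
  Event 10 (restock 18): 53 + 18 = 71
Final: stock = 71, total_sold = 62

Answer: 71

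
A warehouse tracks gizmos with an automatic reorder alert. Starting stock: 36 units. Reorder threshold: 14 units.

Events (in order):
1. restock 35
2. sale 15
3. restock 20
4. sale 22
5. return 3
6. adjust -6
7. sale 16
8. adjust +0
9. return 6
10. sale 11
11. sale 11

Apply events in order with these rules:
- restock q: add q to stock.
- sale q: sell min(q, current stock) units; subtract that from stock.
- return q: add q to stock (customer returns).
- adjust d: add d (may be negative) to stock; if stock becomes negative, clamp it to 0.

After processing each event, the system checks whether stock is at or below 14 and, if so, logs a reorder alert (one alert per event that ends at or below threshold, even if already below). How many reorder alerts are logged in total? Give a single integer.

Answer: 0

Derivation:
Processing events:
Start: stock = 36
  Event 1 (restock 35): 36 + 35 = 71
  Event 2 (sale 15): sell min(15,71)=15. stock: 71 - 15 = 56. total_sold = 15
  Event 3 (restock 20): 56 + 20 = 76
  Event 4 (sale 22): sell min(22,76)=22. stock: 76 - 22 = 54. total_sold = 37
  Event 5 (return 3): 54 + 3 = 57
  Event 6 (adjust -6): 57 + -6 = 51
  Event 7 (sale 16): sell min(16,51)=16. stock: 51 - 16 = 35. total_sold = 53
  Event 8 (adjust +0): 35 + 0 = 35
  Event 9 (return 6): 35 + 6 = 41
  Event 10 (sale 11): sell min(11,41)=11. stock: 41 - 11 = 30. total_sold = 64
  Event 11 (sale 11): sell min(11,30)=11. stock: 30 - 11 = 19. total_sold = 75
Final: stock = 19, total_sold = 75

Checking against threshold 14:
  After event 1: stock=71 > 14
  After event 2: stock=56 > 14
  After event 3: stock=76 > 14
  After event 4: stock=54 > 14
  After event 5: stock=57 > 14
  After event 6: stock=51 > 14
  After event 7: stock=35 > 14
  After event 8: stock=35 > 14
  After event 9: stock=41 > 14
  After event 10: stock=30 > 14
  After event 11: stock=19 > 14
Alert events: []. Count = 0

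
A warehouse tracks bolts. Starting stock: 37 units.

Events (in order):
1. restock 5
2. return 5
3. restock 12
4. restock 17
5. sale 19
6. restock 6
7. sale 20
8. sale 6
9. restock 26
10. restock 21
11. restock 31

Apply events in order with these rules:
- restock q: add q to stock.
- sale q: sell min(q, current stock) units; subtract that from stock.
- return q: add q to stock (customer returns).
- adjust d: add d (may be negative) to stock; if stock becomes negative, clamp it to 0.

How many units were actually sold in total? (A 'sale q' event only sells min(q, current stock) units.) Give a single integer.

Answer: 45

Derivation:
Processing events:
Start: stock = 37
  Event 1 (restock 5): 37 + 5 = 42
  Event 2 (return 5): 42 + 5 = 47
  Event 3 (restock 12): 47 + 12 = 59
  Event 4 (restock 17): 59 + 17 = 76
  Event 5 (sale 19): sell min(19,76)=19. stock: 76 - 19 = 57. total_sold = 19
  Event 6 (restock 6): 57 + 6 = 63
  Event 7 (sale 20): sell min(20,63)=20. stock: 63 - 20 = 43. total_sold = 39
  Event 8 (sale 6): sell min(6,43)=6. stock: 43 - 6 = 37. total_sold = 45
  Event 9 (restock 26): 37 + 26 = 63
  Event 10 (restock 21): 63 + 21 = 84
  Event 11 (restock 31): 84 + 31 = 115
Final: stock = 115, total_sold = 45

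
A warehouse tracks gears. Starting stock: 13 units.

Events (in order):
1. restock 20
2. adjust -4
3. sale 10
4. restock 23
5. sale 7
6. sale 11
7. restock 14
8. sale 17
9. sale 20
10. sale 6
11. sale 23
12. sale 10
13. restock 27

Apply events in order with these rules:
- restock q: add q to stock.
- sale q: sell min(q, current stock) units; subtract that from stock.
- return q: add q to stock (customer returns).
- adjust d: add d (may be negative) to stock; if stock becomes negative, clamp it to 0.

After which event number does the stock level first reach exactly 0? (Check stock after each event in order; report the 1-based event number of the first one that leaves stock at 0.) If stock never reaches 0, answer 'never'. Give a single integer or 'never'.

Answer: 10

Derivation:
Processing events:
Start: stock = 13
  Event 1 (restock 20): 13 + 20 = 33
  Event 2 (adjust -4): 33 + -4 = 29
  Event 3 (sale 10): sell min(10,29)=10. stock: 29 - 10 = 19. total_sold = 10
  Event 4 (restock 23): 19 + 23 = 42
  Event 5 (sale 7): sell min(7,42)=7. stock: 42 - 7 = 35. total_sold = 17
  Event 6 (sale 11): sell min(11,35)=11. stock: 35 - 11 = 24. total_sold = 28
  Event 7 (restock 14): 24 + 14 = 38
  Event 8 (sale 17): sell min(17,38)=17. stock: 38 - 17 = 21. total_sold = 45
  Event 9 (sale 20): sell min(20,21)=20. stock: 21 - 20 = 1. total_sold = 65
  Event 10 (sale 6): sell min(6,1)=1. stock: 1 - 1 = 0. total_sold = 66
  Event 11 (sale 23): sell min(23,0)=0. stock: 0 - 0 = 0. total_sold = 66
  Event 12 (sale 10): sell min(10,0)=0. stock: 0 - 0 = 0. total_sold = 66
  Event 13 (restock 27): 0 + 27 = 27
Final: stock = 27, total_sold = 66

First zero at event 10.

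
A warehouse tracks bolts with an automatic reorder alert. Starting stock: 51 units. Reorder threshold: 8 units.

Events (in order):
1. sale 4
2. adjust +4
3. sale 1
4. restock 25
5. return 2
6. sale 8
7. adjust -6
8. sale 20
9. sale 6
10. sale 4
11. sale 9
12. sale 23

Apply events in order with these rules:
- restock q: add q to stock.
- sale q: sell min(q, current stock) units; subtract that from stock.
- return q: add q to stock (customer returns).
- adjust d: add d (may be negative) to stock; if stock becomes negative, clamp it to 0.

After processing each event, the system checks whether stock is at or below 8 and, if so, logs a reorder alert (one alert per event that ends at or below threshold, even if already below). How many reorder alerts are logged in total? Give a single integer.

Processing events:
Start: stock = 51
  Event 1 (sale 4): sell min(4,51)=4. stock: 51 - 4 = 47. total_sold = 4
  Event 2 (adjust +4): 47 + 4 = 51
  Event 3 (sale 1): sell min(1,51)=1. stock: 51 - 1 = 50. total_sold = 5
  Event 4 (restock 25): 50 + 25 = 75
  Event 5 (return 2): 75 + 2 = 77
  Event 6 (sale 8): sell min(8,77)=8. stock: 77 - 8 = 69. total_sold = 13
  Event 7 (adjust -6): 69 + -6 = 63
  Event 8 (sale 20): sell min(20,63)=20. stock: 63 - 20 = 43. total_sold = 33
  Event 9 (sale 6): sell min(6,43)=6. stock: 43 - 6 = 37. total_sold = 39
  Event 10 (sale 4): sell min(4,37)=4. stock: 37 - 4 = 33. total_sold = 43
  Event 11 (sale 9): sell min(9,33)=9. stock: 33 - 9 = 24. total_sold = 52
  Event 12 (sale 23): sell min(23,24)=23. stock: 24 - 23 = 1. total_sold = 75
Final: stock = 1, total_sold = 75

Checking against threshold 8:
  After event 1: stock=47 > 8
  After event 2: stock=51 > 8
  After event 3: stock=50 > 8
  After event 4: stock=75 > 8
  After event 5: stock=77 > 8
  After event 6: stock=69 > 8
  After event 7: stock=63 > 8
  After event 8: stock=43 > 8
  After event 9: stock=37 > 8
  After event 10: stock=33 > 8
  After event 11: stock=24 > 8
  After event 12: stock=1 <= 8 -> ALERT
Alert events: [12]. Count = 1

Answer: 1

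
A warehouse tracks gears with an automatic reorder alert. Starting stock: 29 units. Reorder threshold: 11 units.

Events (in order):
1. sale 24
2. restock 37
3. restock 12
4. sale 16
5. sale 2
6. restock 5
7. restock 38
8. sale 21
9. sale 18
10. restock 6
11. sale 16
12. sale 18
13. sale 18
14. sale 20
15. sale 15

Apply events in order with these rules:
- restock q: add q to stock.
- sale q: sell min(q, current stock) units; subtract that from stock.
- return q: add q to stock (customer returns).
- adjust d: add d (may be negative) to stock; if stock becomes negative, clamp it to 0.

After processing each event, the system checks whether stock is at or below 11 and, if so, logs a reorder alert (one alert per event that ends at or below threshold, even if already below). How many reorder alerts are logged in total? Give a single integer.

Processing events:
Start: stock = 29
  Event 1 (sale 24): sell min(24,29)=24. stock: 29 - 24 = 5. total_sold = 24
  Event 2 (restock 37): 5 + 37 = 42
  Event 3 (restock 12): 42 + 12 = 54
  Event 4 (sale 16): sell min(16,54)=16. stock: 54 - 16 = 38. total_sold = 40
  Event 5 (sale 2): sell min(2,38)=2. stock: 38 - 2 = 36. total_sold = 42
  Event 6 (restock 5): 36 + 5 = 41
  Event 7 (restock 38): 41 + 38 = 79
  Event 8 (sale 21): sell min(21,79)=21. stock: 79 - 21 = 58. total_sold = 63
  Event 9 (sale 18): sell min(18,58)=18. stock: 58 - 18 = 40. total_sold = 81
  Event 10 (restock 6): 40 + 6 = 46
  Event 11 (sale 16): sell min(16,46)=16. stock: 46 - 16 = 30. total_sold = 97
  Event 12 (sale 18): sell min(18,30)=18. stock: 30 - 18 = 12. total_sold = 115
  Event 13 (sale 18): sell min(18,12)=12. stock: 12 - 12 = 0. total_sold = 127
  Event 14 (sale 20): sell min(20,0)=0. stock: 0 - 0 = 0. total_sold = 127
  Event 15 (sale 15): sell min(15,0)=0. stock: 0 - 0 = 0. total_sold = 127
Final: stock = 0, total_sold = 127

Checking against threshold 11:
  After event 1: stock=5 <= 11 -> ALERT
  After event 2: stock=42 > 11
  After event 3: stock=54 > 11
  After event 4: stock=38 > 11
  After event 5: stock=36 > 11
  After event 6: stock=41 > 11
  After event 7: stock=79 > 11
  After event 8: stock=58 > 11
  After event 9: stock=40 > 11
  After event 10: stock=46 > 11
  After event 11: stock=30 > 11
  After event 12: stock=12 > 11
  After event 13: stock=0 <= 11 -> ALERT
  After event 14: stock=0 <= 11 -> ALERT
  After event 15: stock=0 <= 11 -> ALERT
Alert events: [1, 13, 14, 15]. Count = 4

Answer: 4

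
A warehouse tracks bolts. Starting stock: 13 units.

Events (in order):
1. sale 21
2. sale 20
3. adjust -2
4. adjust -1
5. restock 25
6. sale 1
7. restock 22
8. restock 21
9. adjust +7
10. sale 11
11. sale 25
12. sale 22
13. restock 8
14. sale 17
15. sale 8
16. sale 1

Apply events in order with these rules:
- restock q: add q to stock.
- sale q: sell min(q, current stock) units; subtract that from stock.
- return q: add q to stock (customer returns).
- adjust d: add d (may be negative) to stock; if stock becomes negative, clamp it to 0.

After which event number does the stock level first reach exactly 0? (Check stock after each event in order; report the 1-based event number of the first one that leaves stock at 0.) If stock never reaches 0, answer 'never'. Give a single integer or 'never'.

Answer: 1

Derivation:
Processing events:
Start: stock = 13
  Event 1 (sale 21): sell min(21,13)=13. stock: 13 - 13 = 0. total_sold = 13
  Event 2 (sale 20): sell min(20,0)=0. stock: 0 - 0 = 0. total_sold = 13
  Event 3 (adjust -2): 0 + -2 = 0 (clamped to 0)
  Event 4 (adjust -1): 0 + -1 = 0 (clamped to 0)
  Event 5 (restock 25): 0 + 25 = 25
  Event 6 (sale 1): sell min(1,25)=1. stock: 25 - 1 = 24. total_sold = 14
  Event 7 (restock 22): 24 + 22 = 46
  Event 8 (restock 21): 46 + 21 = 67
  Event 9 (adjust +7): 67 + 7 = 74
  Event 10 (sale 11): sell min(11,74)=11. stock: 74 - 11 = 63. total_sold = 25
  Event 11 (sale 25): sell min(25,63)=25. stock: 63 - 25 = 38. total_sold = 50
  Event 12 (sale 22): sell min(22,38)=22. stock: 38 - 22 = 16. total_sold = 72
  Event 13 (restock 8): 16 + 8 = 24
  Event 14 (sale 17): sell min(17,24)=17. stock: 24 - 17 = 7. total_sold = 89
  Event 15 (sale 8): sell min(8,7)=7. stock: 7 - 7 = 0. total_sold = 96
  Event 16 (sale 1): sell min(1,0)=0. stock: 0 - 0 = 0. total_sold = 96
Final: stock = 0, total_sold = 96

First zero at event 1.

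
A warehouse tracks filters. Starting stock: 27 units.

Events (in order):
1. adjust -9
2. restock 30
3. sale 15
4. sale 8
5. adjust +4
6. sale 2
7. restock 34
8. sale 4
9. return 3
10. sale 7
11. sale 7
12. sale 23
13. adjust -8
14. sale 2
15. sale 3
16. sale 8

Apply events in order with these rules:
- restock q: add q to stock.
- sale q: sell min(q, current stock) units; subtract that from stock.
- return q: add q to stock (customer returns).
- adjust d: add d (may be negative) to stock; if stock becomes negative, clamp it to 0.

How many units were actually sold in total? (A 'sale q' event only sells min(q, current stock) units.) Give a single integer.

Processing events:
Start: stock = 27
  Event 1 (adjust -9): 27 + -9 = 18
  Event 2 (restock 30): 18 + 30 = 48
  Event 3 (sale 15): sell min(15,48)=15. stock: 48 - 15 = 33. total_sold = 15
  Event 4 (sale 8): sell min(8,33)=8. stock: 33 - 8 = 25. total_sold = 23
  Event 5 (adjust +4): 25 + 4 = 29
  Event 6 (sale 2): sell min(2,29)=2. stock: 29 - 2 = 27. total_sold = 25
  Event 7 (restock 34): 27 + 34 = 61
  Event 8 (sale 4): sell min(4,61)=4. stock: 61 - 4 = 57. total_sold = 29
  Event 9 (return 3): 57 + 3 = 60
  Event 10 (sale 7): sell min(7,60)=7. stock: 60 - 7 = 53. total_sold = 36
  Event 11 (sale 7): sell min(7,53)=7. stock: 53 - 7 = 46. total_sold = 43
  Event 12 (sale 23): sell min(23,46)=23. stock: 46 - 23 = 23. total_sold = 66
  Event 13 (adjust -8): 23 + -8 = 15
  Event 14 (sale 2): sell min(2,15)=2. stock: 15 - 2 = 13. total_sold = 68
  Event 15 (sale 3): sell min(3,13)=3. stock: 13 - 3 = 10. total_sold = 71
  Event 16 (sale 8): sell min(8,10)=8. stock: 10 - 8 = 2. total_sold = 79
Final: stock = 2, total_sold = 79

Answer: 79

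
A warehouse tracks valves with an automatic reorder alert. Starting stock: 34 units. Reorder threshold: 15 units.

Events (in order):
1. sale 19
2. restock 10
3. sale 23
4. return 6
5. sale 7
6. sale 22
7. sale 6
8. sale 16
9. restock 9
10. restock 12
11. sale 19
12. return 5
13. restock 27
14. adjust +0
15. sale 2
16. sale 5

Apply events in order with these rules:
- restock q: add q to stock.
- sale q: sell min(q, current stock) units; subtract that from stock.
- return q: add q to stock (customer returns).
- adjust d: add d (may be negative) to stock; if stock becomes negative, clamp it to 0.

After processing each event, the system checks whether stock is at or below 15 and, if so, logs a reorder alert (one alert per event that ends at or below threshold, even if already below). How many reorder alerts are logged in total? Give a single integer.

Processing events:
Start: stock = 34
  Event 1 (sale 19): sell min(19,34)=19. stock: 34 - 19 = 15. total_sold = 19
  Event 2 (restock 10): 15 + 10 = 25
  Event 3 (sale 23): sell min(23,25)=23. stock: 25 - 23 = 2. total_sold = 42
  Event 4 (return 6): 2 + 6 = 8
  Event 5 (sale 7): sell min(7,8)=7. stock: 8 - 7 = 1. total_sold = 49
  Event 6 (sale 22): sell min(22,1)=1. stock: 1 - 1 = 0. total_sold = 50
  Event 7 (sale 6): sell min(6,0)=0. stock: 0 - 0 = 0. total_sold = 50
  Event 8 (sale 16): sell min(16,0)=0. stock: 0 - 0 = 0. total_sold = 50
  Event 9 (restock 9): 0 + 9 = 9
  Event 10 (restock 12): 9 + 12 = 21
  Event 11 (sale 19): sell min(19,21)=19. stock: 21 - 19 = 2. total_sold = 69
  Event 12 (return 5): 2 + 5 = 7
  Event 13 (restock 27): 7 + 27 = 34
  Event 14 (adjust +0): 34 + 0 = 34
  Event 15 (sale 2): sell min(2,34)=2. stock: 34 - 2 = 32. total_sold = 71
  Event 16 (sale 5): sell min(5,32)=5. stock: 32 - 5 = 27. total_sold = 76
Final: stock = 27, total_sold = 76

Checking against threshold 15:
  After event 1: stock=15 <= 15 -> ALERT
  After event 2: stock=25 > 15
  After event 3: stock=2 <= 15 -> ALERT
  After event 4: stock=8 <= 15 -> ALERT
  After event 5: stock=1 <= 15 -> ALERT
  After event 6: stock=0 <= 15 -> ALERT
  After event 7: stock=0 <= 15 -> ALERT
  After event 8: stock=0 <= 15 -> ALERT
  After event 9: stock=9 <= 15 -> ALERT
  After event 10: stock=21 > 15
  After event 11: stock=2 <= 15 -> ALERT
  After event 12: stock=7 <= 15 -> ALERT
  After event 13: stock=34 > 15
  After event 14: stock=34 > 15
  After event 15: stock=32 > 15
  After event 16: stock=27 > 15
Alert events: [1, 3, 4, 5, 6, 7, 8, 9, 11, 12]. Count = 10

Answer: 10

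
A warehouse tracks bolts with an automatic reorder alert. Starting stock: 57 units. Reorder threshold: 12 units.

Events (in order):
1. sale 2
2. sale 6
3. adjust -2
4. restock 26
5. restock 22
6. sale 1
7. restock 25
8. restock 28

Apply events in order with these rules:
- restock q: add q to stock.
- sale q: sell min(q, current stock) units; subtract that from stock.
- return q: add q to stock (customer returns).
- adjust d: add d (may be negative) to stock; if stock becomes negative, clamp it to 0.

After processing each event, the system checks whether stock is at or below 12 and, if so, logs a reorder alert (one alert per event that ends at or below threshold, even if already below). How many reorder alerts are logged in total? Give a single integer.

Processing events:
Start: stock = 57
  Event 1 (sale 2): sell min(2,57)=2. stock: 57 - 2 = 55. total_sold = 2
  Event 2 (sale 6): sell min(6,55)=6. stock: 55 - 6 = 49. total_sold = 8
  Event 3 (adjust -2): 49 + -2 = 47
  Event 4 (restock 26): 47 + 26 = 73
  Event 5 (restock 22): 73 + 22 = 95
  Event 6 (sale 1): sell min(1,95)=1. stock: 95 - 1 = 94. total_sold = 9
  Event 7 (restock 25): 94 + 25 = 119
  Event 8 (restock 28): 119 + 28 = 147
Final: stock = 147, total_sold = 9

Checking against threshold 12:
  After event 1: stock=55 > 12
  After event 2: stock=49 > 12
  After event 3: stock=47 > 12
  After event 4: stock=73 > 12
  After event 5: stock=95 > 12
  After event 6: stock=94 > 12
  After event 7: stock=119 > 12
  After event 8: stock=147 > 12
Alert events: []. Count = 0

Answer: 0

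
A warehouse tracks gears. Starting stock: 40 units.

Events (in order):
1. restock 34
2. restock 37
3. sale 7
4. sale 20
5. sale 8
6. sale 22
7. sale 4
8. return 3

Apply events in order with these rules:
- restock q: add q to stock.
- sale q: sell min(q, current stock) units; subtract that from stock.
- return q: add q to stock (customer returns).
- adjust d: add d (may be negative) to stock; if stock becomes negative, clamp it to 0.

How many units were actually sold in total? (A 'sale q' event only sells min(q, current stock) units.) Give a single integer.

Processing events:
Start: stock = 40
  Event 1 (restock 34): 40 + 34 = 74
  Event 2 (restock 37): 74 + 37 = 111
  Event 3 (sale 7): sell min(7,111)=7. stock: 111 - 7 = 104. total_sold = 7
  Event 4 (sale 20): sell min(20,104)=20. stock: 104 - 20 = 84. total_sold = 27
  Event 5 (sale 8): sell min(8,84)=8. stock: 84 - 8 = 76. total_sold = 35
  Event 6 (sale 22): sell min(22,76)=22. stock: 76 - 22 = 54. total_sold = 57
  Event 7 (sale 4): sell min(4,54)=4. stock: 54 - 4 = 50. total_sold = 61
  Event 8 (return 3): 50 + 3 = 53
Final: stock = 53, total_sold = 61

Answer: 61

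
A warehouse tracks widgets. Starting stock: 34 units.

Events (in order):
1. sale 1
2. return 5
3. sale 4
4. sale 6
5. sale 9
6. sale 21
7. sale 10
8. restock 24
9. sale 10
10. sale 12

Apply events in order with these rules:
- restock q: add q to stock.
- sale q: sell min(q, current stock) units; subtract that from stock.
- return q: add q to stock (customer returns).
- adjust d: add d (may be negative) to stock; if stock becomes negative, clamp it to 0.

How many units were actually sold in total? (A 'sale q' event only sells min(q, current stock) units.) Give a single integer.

Processing events:
Start: stock = 34
  Event 1 (sale 1): sell min(1,34)=1. stock: 34 - 1 = 33. total_sold = 1
  Event 2 (return 5): 33 + 5 = 38
  Event 3 (sale 4): sell min(4,38)=4. stock: 38 - 4 = 34. total_sold = 5
  Event 4 (sale 6): sell min(6,34)=6. stock: 34 - 6 = 28. total_sold = 11
  Event 5 (sale 9): sell min(9,28)=9. stock: 28 - 9 = 19. total_sold = 20
  Event 6 (sale 21): sell min(21,19)=19. stock: 19 - 19 = 0. total_sold = 39
  Event 7 (sale 10): sell min(10,0)=0. stock: 0 - 0 = 0. total_sold = 39
  Event 8 (restock 24): 0 + 24 = 24
  Event 9 (sale 10): sell min(10,24)=10. stock: 24 - 10 = 14. total_sold = 49
  Event 10 (sale 12): sell min(12,14)=12. stock: 14 - 12 = 2. total_sold = 61
Final: stock = 2, total_sold = 61

Answer: 61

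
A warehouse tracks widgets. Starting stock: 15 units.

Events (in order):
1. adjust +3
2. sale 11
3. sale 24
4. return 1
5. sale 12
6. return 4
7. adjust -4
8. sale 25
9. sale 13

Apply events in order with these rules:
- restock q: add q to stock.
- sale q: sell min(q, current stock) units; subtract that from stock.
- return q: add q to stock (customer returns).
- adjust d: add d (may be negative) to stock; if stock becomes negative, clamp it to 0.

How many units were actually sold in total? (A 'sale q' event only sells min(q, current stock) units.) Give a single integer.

Processing events:
Start: stock = 15
  Event 1 (adjust +3): 15 + 3 = 18
  Event 2 (sale 11): sell min(11,18)=11. stock: 18 - 11 = 7. total_sold = 11
  Event 3 (sale 24): sell min(24,7)=7. stock: 7 - 7 = 0. total_sold = 18
  Event 4 (return 1): 0 + 1 = 1
  Event 5 (sale 12): sell min(12,1)=1. stock: 1 - 1 = 0. total_sold = 19
  Event 6 (return 4): 0 + 4 = 4
  Event 7 (adjust -4): 4 + -4 = 0
  Event 8 (sale 25): sell min(25,0)=0. stock: 0 - 0 = 0. total_sold = 19
  Event 9 (sale 13): sell min(13,0)=0. stock: 0 - 0 = 0. total_sold = 19
Final: stock = 0, total_sold = 19

Answer: 19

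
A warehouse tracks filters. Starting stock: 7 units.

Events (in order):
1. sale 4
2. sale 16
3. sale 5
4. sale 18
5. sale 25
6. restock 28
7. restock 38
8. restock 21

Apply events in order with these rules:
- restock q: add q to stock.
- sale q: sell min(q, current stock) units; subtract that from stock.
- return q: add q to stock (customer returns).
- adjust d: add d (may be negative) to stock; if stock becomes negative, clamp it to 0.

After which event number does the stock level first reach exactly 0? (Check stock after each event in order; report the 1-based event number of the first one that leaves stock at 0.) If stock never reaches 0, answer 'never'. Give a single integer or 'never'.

Processing events:
Start: stock = 7
  Event 1 (sale 4): sell min(4,7)=4. stock: 7 - 4 = 3. total_sold = 4
  Event 2 (sale 16): sell min(16,3)=3. stock: 3 - 3 = 0. total_sold = 7
  Event 3 (sale 5): sell min(5,0)=0. stock: 0 - 0 = 0. total_sold = 7
  Event 4 (sale 18): sell min(18,0)=0. stock: 0 - 0 = 0. total_sold = 7
  Event 5 (sale 25): sell min(25,0)=0. stock: 0 - 0 = 0. total_sold = 7
  Event 6 (restock 28): 0 + 28 = 28
  Event 7 (restock 38): 28 + 38 = 66
  Event 8 (restock 21): 66 + 21 = 87
Final: stock = 87, total_sold = 7

First zero at event 2.

Answer: 2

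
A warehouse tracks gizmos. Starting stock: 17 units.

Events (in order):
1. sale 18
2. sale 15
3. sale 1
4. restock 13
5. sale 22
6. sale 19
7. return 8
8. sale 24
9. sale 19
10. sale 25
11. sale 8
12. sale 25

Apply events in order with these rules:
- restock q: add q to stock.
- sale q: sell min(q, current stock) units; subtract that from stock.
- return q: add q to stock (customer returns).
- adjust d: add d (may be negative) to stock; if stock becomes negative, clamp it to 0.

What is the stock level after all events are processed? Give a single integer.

Processing events:
Start: stock = 17
  Event 1 (sale 18): sell min(18,17)=17. stock: 17 - 17 = 0. total_sold = 17
  Event 2 (sale 15): sell min(15,0)=0. stock: 0 - 0 = 0. total_sold = 17
  Event 3 (sale 1): sell min(1,0)=0. stock: 0 - 0 = 0. total_sold = 17
  Event 4 (restock 13): 0 + 13 = 13
  Event 5 (sale 22): sell min(22,13)=13. stock: 13 - 13 = 0. total_sold = 30
  Event 6 (sale 19): sell min(19,0)=0. stock: 0 - 0 = 0. total_sold = 30
  Event 7 (return 8): 0 + 8 = 8
  Event 8 (sale 24): sell min(24,8)=8. stock: 8 - 8 = 0. total_sold = 38
  Event 9 (sale 19): sell min(19,0)=0. stock: 0 - 0 = 0. total_sold = 38
  Event 10 (sale 25): sell min(25,0)=0. stock: 0 - 0 = 0. total_sold = 38
  Event 11 (sale 8): sell min(8,0)=0. stock: 0 - 0 = 0. total_sold = 38
  Event 12 (sale 25): sell min(25,0)=0. stock: 0 - 0 = 0. total_sold = 38
Final: stock = 0, total_sold = 38

Answer: 0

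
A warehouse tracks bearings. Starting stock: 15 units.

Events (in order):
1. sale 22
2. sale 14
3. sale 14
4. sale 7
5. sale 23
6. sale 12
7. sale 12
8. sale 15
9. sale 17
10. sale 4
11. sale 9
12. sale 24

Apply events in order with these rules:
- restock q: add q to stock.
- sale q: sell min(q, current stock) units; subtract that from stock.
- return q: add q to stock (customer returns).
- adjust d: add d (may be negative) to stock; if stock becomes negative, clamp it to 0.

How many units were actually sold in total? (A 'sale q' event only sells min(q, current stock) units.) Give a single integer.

Processing events:
Start: stock = 15
  Event 1 (sale 22): sell min(22,15)=15. stock: 15 - 15 = 0. total_sold = 15
  Event 2 (sale 14): sell min(14,0)=0. stock: 0 - 0 = 0. total_sold = 15
  Event 3 (sale 14): sell min(14,0)=0. stock: 0 - 0 = 0. total_sold = 15
  Event 4 (sale 7): sell min(7,0)=0. stock: 0 - 0 = 0. total_sold = 15
  Event 5 (sale 23): sell min(23,0)=0. stock: 0 - 0 = 0. total_sold = 15
  Event 6 (sale 12): sell min(12,0)=0. stock: 0 - 0 = 0. total_sold = 15
  Event 7 (sale 12): sell min(12,0)=0. stock: 0 - 0 = 0. total_sold = 15
  Event 8 (sale 15): sell min(15,0)=0. stock: 0 - 0 = 0. total_sold = 15
  Event 9 (sale 17): sell min(17,0)=0. stock: 0 - 0 = 0. total_sold = 15
  Event 10 (sale 4): sell min(4,0)=0. stock: 0 - 0 = 0. total_sold = 15
  Event 11 (sale 9): sell min(9,0)=0. stock: 0 - 0 = 0. total_sold = 15
  Event 12 (sale 24): sell min(24,0)=0. stock: 0 - 0 = 0. total_sold = 15
Final: stock = 0, total_sold = 15

Answer: 15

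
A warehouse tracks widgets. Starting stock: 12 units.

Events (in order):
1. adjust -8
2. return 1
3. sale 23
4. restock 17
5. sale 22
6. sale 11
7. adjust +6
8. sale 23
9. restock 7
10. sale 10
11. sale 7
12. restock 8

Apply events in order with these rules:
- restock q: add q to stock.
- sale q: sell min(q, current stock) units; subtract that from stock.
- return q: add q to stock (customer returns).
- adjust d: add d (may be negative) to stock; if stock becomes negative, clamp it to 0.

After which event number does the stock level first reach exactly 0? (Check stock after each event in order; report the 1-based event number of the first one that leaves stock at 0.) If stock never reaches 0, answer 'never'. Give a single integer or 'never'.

Processing events:
Start: stock = 12
  Event 1 (adjust -8): 12 + -8 = 4
  Event 2 (return 1): 4 + 1 = 5
  Event 3 (sale 23): sell min(23,5)=5. stock: 5 - 5 = 0. total_sold = 5
  Event 4 (restock 17): 0 + 17 = 17
  Event 5 (sale 22): sell min(22,17)=17. stock: 17 - 17 = 0. total_sold = 22
  Event 6 (sale 11): sell min(11,0)=0. stock: 0 - 0 = 0. total_sold = 22
  Event 7 (adjust +6): 0 + 6 = 6
  Event 8 (sale 23): sell min(23,6)=6. stock: 6 - 6 = 0. total_sold = 28
  Event 9 (restock 7): 0 + 7 = 7
  Event 10 (sale 10): sell min(10,7)=7. stock: 7 - 7 = 0. total_sold = 35
  Event 11 (sale 7): sell min(7,0)=0. stock: 0 - 0 = 0. total_sold = 35
  Event 12 (restock 8): 0 + 8 = 8
Final: stock = 8, total_sold = 35

First zero at event 3.

Answer: 3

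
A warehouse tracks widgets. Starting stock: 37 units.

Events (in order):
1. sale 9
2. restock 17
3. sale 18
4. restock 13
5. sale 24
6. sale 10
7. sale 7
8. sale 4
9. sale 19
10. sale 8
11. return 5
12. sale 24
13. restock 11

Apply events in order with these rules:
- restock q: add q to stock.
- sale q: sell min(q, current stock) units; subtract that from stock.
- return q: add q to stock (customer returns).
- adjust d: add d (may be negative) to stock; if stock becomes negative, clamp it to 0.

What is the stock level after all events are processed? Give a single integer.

Processing events:
Start: stock = 37
  Event 1 (sale 9): sell min(9,37)=9. stock: 37 - 9 = 28. total_sold = 9
  Event 2 (restock 17): 28 + 17 = 45
  Event 3 (sale 18): sell min(18,45)=18. stock: 45 - 18 = 27. total_sold = 27
  Event 4 (restock 13): 27 + 13 = 40
  Event 5 (sale 24): sell min(24,40)=24. stock: 40 - 24 = 16. total_sold = 51
  Event 6 (sale 10): sell min(10,16)=10. stock: 16 - 10 = 6. total_sold = 61
  Event 7 (sale 7): sell min(7,6)=6. stock: 6 - 6 = 0. total_sold = 67
  Event 8 (sale 4): sell min(4,0)=0. stock: 0 - 0 = 0. total_sold = 67
  Event 9 (sale 19): sell min(19,0)=0. stock: 0 - 0 = 0. total_sold = 67
  Event 10 (sale 8): sell min(8,0)=0. stock: 0 - 0 = 0. total_sold = 67
  Event 11 (return 5): 0 + 5 = 5
  Event 12 (sale 24): sell min(24,5)=5. stock: 5 - 5 = 0. total_sold = 72
  Event 13 (restock 11): 0 + 11 = 11
Final: stock = 11, total_sold = 72

Answer: 11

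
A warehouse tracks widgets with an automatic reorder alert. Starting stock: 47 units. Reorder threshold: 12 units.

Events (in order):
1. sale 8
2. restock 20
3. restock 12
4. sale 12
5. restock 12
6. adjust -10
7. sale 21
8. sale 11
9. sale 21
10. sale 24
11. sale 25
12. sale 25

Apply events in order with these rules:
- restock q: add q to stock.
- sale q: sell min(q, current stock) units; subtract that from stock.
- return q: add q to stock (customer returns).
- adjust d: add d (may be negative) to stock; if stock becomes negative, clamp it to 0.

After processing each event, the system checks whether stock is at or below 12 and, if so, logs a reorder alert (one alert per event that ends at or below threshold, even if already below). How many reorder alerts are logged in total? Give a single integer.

Answer: 4

Derivation:
Processing events:
Start: stock = 47
  Event 1 (sale 8): sell min(8,47)=8. stock: 47 - 8 = 39. total_sold = 8
  Event 2 (restock 20): 39 + 20 = 59
  Event 3 (restock 12): 59 + 12 = 71
  Event 4 (sale 12): sell min(12,71)=12. stock: 71 - 12 = 59. total_sold = 20
  Event 5 (restock 12): 59 + 12 = 71
  Event 6 (adjust -10): 71 + -10 = 61
  Event 7 (sale 21): sell min(21,61)=21. stock: 61 - 21 = 40. total_sold = 41
  Event 8 (sale 11): sell min(11,40)=11. stock: 40 - 11 = 29. total_sold = 52
  Event 9 (sale 21): sell min(21,29)=21. stock: 29 - 21 = 8. total_sold = 73
  Event 10 (sale 24): sell min(24,8)=8. stock: 8 - 8 = 0. total_sold = 81
  Event 11 (sale 25): sell min(25,0)=0. stock: 0 - 0 = 0. total_sold = 81
  Event 12 (sale 25): sell min(25,0)=0. stock: 0 - 0 = 0. total_sold = 81
Final: stock = 0, total_sold = 81

Checking against threshold 12:
  After event 1: stock=39 > 12
  After event 2: stock=59 > 12
  After event 3: stock=71 > 12
  After event 4: stock=59 > 12
  After event 5: stock=71 > 12
  After event 6: stock=61 > 12
  After event 7: stock=40 > 12
  After event 8: stock=29 > 12
  After event 9: stock=8 <= 12 -> ALERT
  After event 10: stock=0 <= 12 -> ALERT
  After event 11: stock=0 <= 12 -> ALERT
  After event 12: stock=0 <= 12 -> ALERT
Alert events: [9, 10, 11, 12]. Count = 4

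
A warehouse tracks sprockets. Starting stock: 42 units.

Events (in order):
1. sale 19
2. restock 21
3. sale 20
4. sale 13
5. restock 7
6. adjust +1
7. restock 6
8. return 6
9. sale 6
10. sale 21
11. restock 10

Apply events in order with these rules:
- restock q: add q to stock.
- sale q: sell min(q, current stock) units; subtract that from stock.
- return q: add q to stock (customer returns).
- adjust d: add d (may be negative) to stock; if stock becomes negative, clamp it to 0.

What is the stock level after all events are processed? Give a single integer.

Answer: 14

Derivation:
Processing events:
Start: stock = 42
  Event 1 (sale 19): sell min(19,42)=19. stock: 42 - 19 = 23. total_sold = 19
  Event 2 (restock 21): 23 + 21 = 44
  Event 3 (sale 20): sell min(20,44)=20. stock: 44 - 20 = 24. total_sold = 39
  Event 4 (sale 13): sell min(13,24)=13. stock: 24 - 13 = 11. total_sold = 52
  Event 5 (restock 7): 11 + 7 = 18
  Event 6 (adjust +1): 18 + 1 = 19
  Event 7 (restock 6): 19 + 6 = 25
  Event 8 (return 6): 25 + 6 = 31
  Event 9 (sale 6): sell min(6,31)=6. stock: 31 - 6 = 25. total_sold = 58
  Event 10 (sale 21): sell min(21,25)=21. stock: 25 - 21 = 4. total_sold = 79
  Event 11 (restock 10): 4 + 10 = 14
Final: stock = 14, total_sold = 79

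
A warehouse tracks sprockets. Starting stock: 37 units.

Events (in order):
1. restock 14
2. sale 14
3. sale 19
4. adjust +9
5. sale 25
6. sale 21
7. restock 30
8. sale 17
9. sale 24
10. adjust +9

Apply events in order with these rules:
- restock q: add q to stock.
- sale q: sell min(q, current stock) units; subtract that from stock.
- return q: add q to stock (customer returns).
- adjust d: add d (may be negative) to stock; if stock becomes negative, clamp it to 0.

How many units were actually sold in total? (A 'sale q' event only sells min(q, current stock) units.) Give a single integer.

Processing events:
Start: stock = 37
  Event 1 (restock 14): 37 + 14 = 51
  Event 2 (sale 14): sell min(14,51)=14. stock: 51 - 14 = 37. total_sold = 14
  Event 3 (sale 19): sell min(19,37)=19. stock: 37 - 19 = 18. total_sold = 33
  Event 4 (adjust +9): 18 + 9 = 27
  Event 5 (sale 25): sell min(25,27)=25. stock: 27 - 25 = 2. total_sold = 58
  Event 6 (sale 21): sell min(21,2)=2. stock: 2 - 2 = 0. total_sold = 60
  Event 7 (restock 30): 0 + 30 = 30
  Event 8 (sale 17): sell min(17,30)=17. stock: 30 - 17 = 13. total_sold = 77
  Event 9 (sale 24): sell min(24,13)=13. stock: 13 - 13 = 0. total_sold = 90
  Event 10 (adjust +9): 0 + 9 = 9
Final: stock = 9, total_sold = 90

Answer: 90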